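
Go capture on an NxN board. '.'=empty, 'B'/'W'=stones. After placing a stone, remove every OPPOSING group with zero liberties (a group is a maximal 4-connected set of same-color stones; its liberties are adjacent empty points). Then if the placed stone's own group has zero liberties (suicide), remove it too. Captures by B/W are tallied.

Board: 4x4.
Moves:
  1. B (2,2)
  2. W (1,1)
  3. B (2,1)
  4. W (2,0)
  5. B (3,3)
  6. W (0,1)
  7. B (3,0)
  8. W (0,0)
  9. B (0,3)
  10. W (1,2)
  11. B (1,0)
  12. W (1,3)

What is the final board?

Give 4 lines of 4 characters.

Answer: WW.B
BWWW
.BB.
B..B

Derivation:
Move 1: B@(2,2) -> caps B=0 W=0
Move 2: W@(1,1) -> caps B=0 W=0
Move 3: B@(2,1) -> caps B=0 W=0
Move 4: W@(2,0) -> caps B=0 W=0
Move 5: B@(3,3) -> caps B=0 W=0
Move 6: W@(0,1) -> caps B=0 W=0
Move 7: B@(3,0) -> caps B=0 W=0
Move 8: W@(0,0) -> caps B=0 W=0
Move 9: B@(0,3) -> caps B=0 W=0
Move 10: W@(1,2) -> caps B=0 W=0
Move 11: B@(1,0) -> caps B=1 W=0
Move 12: W@(1,3) -> caps B=1 W=0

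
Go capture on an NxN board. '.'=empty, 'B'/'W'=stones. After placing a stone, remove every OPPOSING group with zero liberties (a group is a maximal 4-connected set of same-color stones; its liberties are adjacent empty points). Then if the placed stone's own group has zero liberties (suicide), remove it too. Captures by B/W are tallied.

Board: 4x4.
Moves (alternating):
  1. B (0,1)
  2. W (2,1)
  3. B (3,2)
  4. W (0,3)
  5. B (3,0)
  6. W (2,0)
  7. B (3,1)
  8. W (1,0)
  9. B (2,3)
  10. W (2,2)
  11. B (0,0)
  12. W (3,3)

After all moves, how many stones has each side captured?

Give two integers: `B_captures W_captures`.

Move 1: B@(0,1) -> caps B=0 W=0
Move 2: W@(2,1) -> caps B=0 W=0
Move 3: B@(3,2) -> caps B=0 W=0
Move 4: W@(0,3) -> caps B=0 W=0
Move 5: B@(3,0) -> caps B=0 W=0
Move 6: W@(2,0) -> caps B=0 W=0
Move 7: B@(3,1) -> caps B=0 W=0
Move 8: W@(1,0) -> caps B=0 W=0
Move 9: B@(2,3) -> caps B=0 W=0
Move 10: W@(2,2) -> caps B=0 W=0
Move 11: B@(0,0) -> caps B=0 W=0
Move 12: W@(3,3) -> caps B=0 W=3

Answer: 0 3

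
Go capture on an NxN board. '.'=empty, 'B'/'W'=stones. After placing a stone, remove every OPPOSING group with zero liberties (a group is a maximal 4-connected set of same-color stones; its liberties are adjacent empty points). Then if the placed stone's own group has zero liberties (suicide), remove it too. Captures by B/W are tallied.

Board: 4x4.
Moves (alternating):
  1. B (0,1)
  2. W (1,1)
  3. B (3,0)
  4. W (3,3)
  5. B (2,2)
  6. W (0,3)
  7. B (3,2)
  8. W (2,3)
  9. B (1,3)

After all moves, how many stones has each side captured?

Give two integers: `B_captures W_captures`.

Answer: 2 0

Derivation:
Move 1: B@(0,1) -> caps B=0 W=0
Move 2: W@(1,1) -> caps B=0 W=0
Move 3: B@(3,0) -> caps B=0 W=0
Move 4: W@(3,3) -> caps B=0 W=0
Move 5: B@(2,2) -> caps B=0 W=0
Move 6: W@(0,3) -> caps B=0 W=0
Move 7: B@(3,2) -> caps B=0 W=0
Move 8: W@(2,3) -> caps B=0 W=0
Move 9: B@(1,3) -> caps B=2 W=0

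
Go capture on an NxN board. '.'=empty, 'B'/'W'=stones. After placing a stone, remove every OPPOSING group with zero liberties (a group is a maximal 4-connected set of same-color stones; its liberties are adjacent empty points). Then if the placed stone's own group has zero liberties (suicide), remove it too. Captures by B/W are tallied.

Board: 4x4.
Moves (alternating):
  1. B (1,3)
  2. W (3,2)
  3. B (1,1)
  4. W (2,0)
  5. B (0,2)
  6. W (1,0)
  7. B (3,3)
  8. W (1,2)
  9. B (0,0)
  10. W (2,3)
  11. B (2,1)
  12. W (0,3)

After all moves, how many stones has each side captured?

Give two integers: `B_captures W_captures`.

Answer: 0 2

Derivation:
Move 1: B@(1,3) -> caps B=0 W=0
Move 2: W@(3,2) -> caps B=0 W=0
Move 3: B@(1,1) -> caps B=0 W=0
Move 4: W@(2,0) -> caps B=0 W=0
Move 5: B@(0,2) -> caps B=0 W=0
Move 6: W@(1,0) -> caps B=0 W=0
Move 7: B@(3,3) -> caps B=0 W=0
Move 8: W@(1,2) -> caps B=0 W=0
Move 9: B@(0,0) -> caps B=0 W=0
Move 10: W@(2,3) -> caps B=0 W=1
Move 11: B@(2,1) -> caps B=0 W=1
Move 12: W@(0,3) -> caps B=0 W=2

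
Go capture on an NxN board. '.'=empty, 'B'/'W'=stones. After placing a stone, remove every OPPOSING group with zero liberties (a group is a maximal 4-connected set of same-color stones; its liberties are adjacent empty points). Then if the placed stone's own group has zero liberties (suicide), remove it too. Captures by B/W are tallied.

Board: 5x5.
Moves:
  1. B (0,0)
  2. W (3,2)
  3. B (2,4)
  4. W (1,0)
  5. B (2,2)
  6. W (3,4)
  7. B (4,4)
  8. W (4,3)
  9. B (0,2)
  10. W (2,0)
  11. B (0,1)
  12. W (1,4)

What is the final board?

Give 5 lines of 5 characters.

Answer: BBB..
W...W
W.B.B
..W.W
...W.

Derivation:
Move 1: B@(0,0) -> caps B=0 W=0
Move 2: W@(3,2) -> caps B=0 W=0
Move 3: B@(2,4) -> caps B=0 W=0
Move 4: W@(1,0) -> caps B=0 W=0
Move 5: B@(2,2) -> caps B=0 W=0
Move 6: W@(3,4) -> caps B=0 W=0
Move 7: B@(4,4) -> caps B=0 W=0
Move 8: W@(4,3) -> caps B=0 W=1
Move 9: B@(0,2) -> caps B=0 W=1
Move 10: W@(2,0) -> caps B=0 W=1
Move 11: B@(0,1) -> caps B=0 W=1
Move 12: W@(1,4) -> caps B=0 W=1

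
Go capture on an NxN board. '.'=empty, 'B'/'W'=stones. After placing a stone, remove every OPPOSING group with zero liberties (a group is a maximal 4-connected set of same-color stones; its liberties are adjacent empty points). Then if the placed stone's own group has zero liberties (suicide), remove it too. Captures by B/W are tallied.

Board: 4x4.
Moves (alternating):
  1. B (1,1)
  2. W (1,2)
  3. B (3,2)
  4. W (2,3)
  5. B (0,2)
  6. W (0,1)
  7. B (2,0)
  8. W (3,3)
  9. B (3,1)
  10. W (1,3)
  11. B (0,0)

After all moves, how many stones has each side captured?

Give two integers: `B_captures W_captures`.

Answer: 1 0

Derivation:
Move 1: B@(1,1) -> caps B=0 W=0
Move 2: W@(1,2) -> caps B=0 W=0
Move 3: B@(3,2) -> caps B=0 W=0
Move 4: W@(2,3) -> caps B=0 W=0
Move 5: B@(0,2) -> caps B=0 W=0
Move 6: W@(0,1) -> caps B=0 W=0
Move 7: B@(2,0) -> caps B=0 W=0
Move 8: W@(3,3) -> caps B=0 W=0
Move 9: B@(3,1) -> caps B=0 W=0
Move 10: W@(1,3) -> caps B=0 W=0
Move 11: B@(0,0) -> caps B=1 W=0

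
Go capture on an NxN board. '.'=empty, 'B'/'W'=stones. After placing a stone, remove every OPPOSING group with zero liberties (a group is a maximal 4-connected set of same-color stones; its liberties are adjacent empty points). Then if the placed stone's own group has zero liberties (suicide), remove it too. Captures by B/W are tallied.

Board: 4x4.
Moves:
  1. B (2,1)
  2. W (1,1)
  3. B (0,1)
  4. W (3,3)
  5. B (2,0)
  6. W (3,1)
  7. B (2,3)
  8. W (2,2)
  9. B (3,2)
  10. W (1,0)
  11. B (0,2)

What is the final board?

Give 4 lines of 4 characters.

Move 1: B@(2,1) -> caps B=0 W=0
Move 2: W@(1,1) -> caps B=0 W=0
Move 3: B@(0,1) -> caps B=0 W=0
Move 4: W@(3,3) -> caps B=0 W=0
Move 5: B@(2,0) -> caps B=0 W=0
Move 6: W@(3,1) -> caps B=0 W=0
Move 7: B@(2,3) -> caps B=0 W=0
Move 8: W@(2,2) -> caps B=0 W=0
Move 9: B@(3,2) -> caps B=1 W=0
Move 10: W@(1,0) -> caps B=1 W=0
Move 11: B@(0,2) -> caps B=1 W=0

Answer: .BB.
WW..
BBWB
.WB.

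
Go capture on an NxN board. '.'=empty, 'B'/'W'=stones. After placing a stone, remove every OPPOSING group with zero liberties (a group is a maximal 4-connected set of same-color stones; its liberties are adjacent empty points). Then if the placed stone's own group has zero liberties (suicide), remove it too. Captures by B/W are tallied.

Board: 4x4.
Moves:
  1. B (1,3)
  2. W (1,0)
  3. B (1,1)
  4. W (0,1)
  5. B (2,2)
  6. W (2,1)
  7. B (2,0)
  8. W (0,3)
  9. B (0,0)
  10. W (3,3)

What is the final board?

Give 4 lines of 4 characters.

Answer: BW.W
.B.B
BWB.
...W

Derivation:
Move 1: B@(1,3) -> caps B=0 W=0
Move 2: W@(1,0) -> caps B=0 W=0
Move 3: B@(1,1) -> caps B=0 W=0
Move 4: W@(0,1) -> caps B=0 W=0
Move 5: B@(2,2) -> caps B=0 W=0
Move 6: W@(2,1) -> caps B=0 W=0
Move 7: B@(2,0) -> caps B=0 W=0
Move 8: W@(0,3) -> caps B=0 W=0
Move 9: B@(0,0) -> caps B=1 W=0
Move 10: W@(3,3) -> caps B=1 W=0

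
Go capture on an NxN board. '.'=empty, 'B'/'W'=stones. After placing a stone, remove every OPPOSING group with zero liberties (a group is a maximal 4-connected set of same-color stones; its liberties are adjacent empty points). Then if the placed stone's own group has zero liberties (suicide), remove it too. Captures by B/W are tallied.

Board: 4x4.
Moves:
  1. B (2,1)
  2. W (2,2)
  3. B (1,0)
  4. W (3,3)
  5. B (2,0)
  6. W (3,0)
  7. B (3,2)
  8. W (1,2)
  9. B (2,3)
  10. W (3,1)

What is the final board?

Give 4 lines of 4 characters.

Answer: ....
B.W.
BBWB
..B.

Derivation:
Move 1: B@(2,1) -> caps B=0 W=0
Move 2: W@(2,2) -> caps B=0 W=0
Move 3: B@(1,0) -> caps B=0 W=0
Move 4: W@(3,3) -> caps B=0 W=0
Move 5: B@(2,0) -> caps B=0 W=0
Move 6: W@(3,0) -> caps B=0 W=0
Move 7: B@(3,2) -> caps B=0 W=0
Move 8: W@(1,2) -> caps B=0 W=0
Move 9: B@(2,3) -> caps B=1 W=0
Move 10: W@(3,1) -> caps B=1 W=0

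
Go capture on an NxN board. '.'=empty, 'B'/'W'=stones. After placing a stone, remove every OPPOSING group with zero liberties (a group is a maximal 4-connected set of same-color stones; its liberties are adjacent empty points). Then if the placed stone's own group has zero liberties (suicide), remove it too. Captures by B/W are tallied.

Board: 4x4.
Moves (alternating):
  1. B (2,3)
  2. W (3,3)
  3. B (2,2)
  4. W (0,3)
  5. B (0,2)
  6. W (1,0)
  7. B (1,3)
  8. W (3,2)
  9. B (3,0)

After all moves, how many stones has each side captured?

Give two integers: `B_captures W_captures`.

Answer: 1 0

Derivation:
Move 1: B@(2,3) -> caps B=0 W=0
Move 2: W@(3,3) -> caps B=0 W=0
Move 3: B@(2,2) -> caps B=0 W=0
Move 4: W@(0,3) -> caps B=0 W=0
Move 5: B@(0,2) -> caps B=0 W=0
Move 6: W@(1,0) -> caps B=0 W=0
Move 7: B@(1,3) -> caps B=1 W=0
Move 8: W@(3,2) -> caps B=1 W=0
Move 9: B@(3,0) -> caps B=1 W=0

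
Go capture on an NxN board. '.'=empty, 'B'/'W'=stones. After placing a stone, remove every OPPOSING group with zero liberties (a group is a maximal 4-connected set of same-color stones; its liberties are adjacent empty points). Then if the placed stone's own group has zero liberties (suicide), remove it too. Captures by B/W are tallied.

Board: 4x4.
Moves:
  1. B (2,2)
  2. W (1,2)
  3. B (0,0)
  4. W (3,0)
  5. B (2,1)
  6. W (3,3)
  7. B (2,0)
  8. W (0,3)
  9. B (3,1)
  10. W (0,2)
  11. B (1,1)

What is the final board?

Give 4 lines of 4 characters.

Move 1: B@(2,2) -> caps B=0 W=0
Move 2: W@(1,2) -> caps B=0 W=0
Move 3: B@(0,0) -> caps B=0 W=0
Move 4: W@(3,0) -> caps B=0 W=0
Move 5: B@(2,1) -> caps B=0 W=0
Move 6: W@(3,3) -> caps B=0 W=0
Move 7: B@(2,0) -> caps B=0 W=0
Move 8: W@(0,3) -> caps B=0 W=0
Move 9: B@(3,1) -> caps B=1 W=0
Move 10: W@(0,2) -> caps B=1 W=0
Move 11: B@(1,1) -> caps B=1 W=0

Answer: B.WW
.BW.
BBB.
.B.W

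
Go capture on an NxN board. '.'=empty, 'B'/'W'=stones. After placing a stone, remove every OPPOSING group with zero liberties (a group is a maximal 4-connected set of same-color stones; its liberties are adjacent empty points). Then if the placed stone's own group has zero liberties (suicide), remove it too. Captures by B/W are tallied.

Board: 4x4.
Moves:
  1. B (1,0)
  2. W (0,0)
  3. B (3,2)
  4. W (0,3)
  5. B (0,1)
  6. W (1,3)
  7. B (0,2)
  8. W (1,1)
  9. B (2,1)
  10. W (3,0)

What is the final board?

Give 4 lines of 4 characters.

Move 1: B@(1,0) -> caps B=0 W=0
Move 2: W@(0,0) -> caps B=0 W=0
Move 3: B@(3,2) -> caps B=0 W=0
Move 4: W@(0,3) -> caps B=0 W=0
Move 5: B@(0,1) -> caps B=1 W=0
Move 6: W@(1,3) -> caps B=1 W=0
Move 7: B@(0,2) -> caps B=1 W=0
Move 8: W@(1,1) -> caps B=1 W=0
Move 9: B@(2,1) -> caps B=1 W=0
Move 10: W@(3,0) -> caps B=1 W=0

Answer: .BBW
BW.W
.B..
W.B.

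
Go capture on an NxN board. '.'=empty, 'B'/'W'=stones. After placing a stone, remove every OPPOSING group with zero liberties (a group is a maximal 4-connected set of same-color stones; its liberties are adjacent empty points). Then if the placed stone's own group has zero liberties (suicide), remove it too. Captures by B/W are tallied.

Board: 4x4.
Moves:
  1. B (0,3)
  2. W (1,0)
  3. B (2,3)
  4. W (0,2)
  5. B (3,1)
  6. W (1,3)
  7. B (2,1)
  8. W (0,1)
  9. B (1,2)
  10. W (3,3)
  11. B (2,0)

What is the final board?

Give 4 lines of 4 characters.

Move 1: B@(0,3) -> caps B=0 W=0
Move 2: W@(1,0) -> caps B=0 W=0
Move 3: B@(2,3) -> caps B=0 W=0
Move 4: W@(0,2) -> caps B=0 W=0
Move 5: B@(3,1) -> caps B=0 W=0
Move 6: W@(1,3) -> caps B=0 W=1
Move 7: B@(2,1) -> caps B=0 W=1
Move 8: W@(0,1) -> caps B=0 W=1
Move 9: B@(1,2) -> caps B=0 W=1
Move 10: W@(3,3) -> caps B=0 W=1
Move 11: B@(2,0) -> caps B=0 W=1

Answer: .WW.
W.BW
BB.B
.B.W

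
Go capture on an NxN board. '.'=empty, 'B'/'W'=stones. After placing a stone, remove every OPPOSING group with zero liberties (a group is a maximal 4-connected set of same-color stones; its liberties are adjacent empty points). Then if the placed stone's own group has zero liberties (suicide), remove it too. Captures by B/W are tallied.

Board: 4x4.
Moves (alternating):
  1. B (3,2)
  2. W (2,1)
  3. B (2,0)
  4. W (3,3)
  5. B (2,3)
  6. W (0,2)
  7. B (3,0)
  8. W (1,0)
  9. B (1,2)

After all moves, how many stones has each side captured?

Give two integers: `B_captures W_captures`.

Answer: 1 0

Derivation:
Move 1: B@(3,2) -> caps B=0 W=0
Move 2: W@(2,1) -> caps B=0 W=0
Move 3: B@(2,0) -> caps B=0 W=0
Move 4: W@(3,3) -> caps B=0 W=0
Move 5: B@(2,3) -> caps B=1 W=0
Move 6: W@(0,2) -> caps B=1 W=0
Move 7: B@(3,0) -> caps B=1 W=0
Move 8: W@(1,0) -> caps B=1 W=0
Move 9: B@(1,2) -> caps B=1 W=0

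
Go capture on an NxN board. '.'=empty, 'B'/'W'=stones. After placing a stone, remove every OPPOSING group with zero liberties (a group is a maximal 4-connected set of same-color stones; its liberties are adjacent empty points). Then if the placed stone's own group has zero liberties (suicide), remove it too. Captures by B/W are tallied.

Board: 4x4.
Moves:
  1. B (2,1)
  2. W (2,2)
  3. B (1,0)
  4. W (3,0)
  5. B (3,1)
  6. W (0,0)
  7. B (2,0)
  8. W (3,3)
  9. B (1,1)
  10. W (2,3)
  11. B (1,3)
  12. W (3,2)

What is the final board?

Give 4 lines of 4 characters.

Move 1: B@(2,1) -> caps B=0 W=0
Move 2: W@(2,2) -> caps B=0 W=0
Move 3: B@(1,0) -> caps B=0 W=0
Move 4: W@(3,0) -> caps B=0 W=0
Move 5: B@(3,1) -> caps B=0 W=0
Move 6: W@(0,0) -> caps B=0 W=0
Move 7: B@(2,0) -> caps B=1 W=0
Move 8: W@(3,3) -> caps B=1 W=0
Move 9: B@(1,1) -> caps B=1 W=0
Move 10: W@(2,3) -> caps B=1 W=0
Move 11: B@(1,3) -> caps B=1 W=0
Move 12: W@(3,2) -> caps B=1 W=0

Answer: W...
BB.B
BBWW
.BWW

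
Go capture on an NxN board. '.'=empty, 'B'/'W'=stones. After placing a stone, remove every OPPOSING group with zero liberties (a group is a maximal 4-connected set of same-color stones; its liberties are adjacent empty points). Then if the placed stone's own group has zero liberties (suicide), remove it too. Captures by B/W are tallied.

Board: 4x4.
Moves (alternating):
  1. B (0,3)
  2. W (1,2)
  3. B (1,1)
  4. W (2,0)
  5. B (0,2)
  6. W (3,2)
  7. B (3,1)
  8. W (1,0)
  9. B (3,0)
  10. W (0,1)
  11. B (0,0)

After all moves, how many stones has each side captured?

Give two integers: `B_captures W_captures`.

Move 1: B@(0,3) -> caps B=0 W=0
Move 2: W@(1,2) -> caps B=0 W=0
Move 3: B@(1,1) -> caps B=0 W=0
Move 4: W@(2,0) -> caps B=0 W=0
Move 5: B@(0,2) -> caps B=0 W=0
Move 6: W@(3,2) -> caps B=0 W=0
Move 7: B@(3,1) -> caps B=0 W=0
Move 8: W@(1,0) -> caps B=0 W=0
Move 9: B@(3,0) -> caps B=0 W=0
Move 10: W@(0,1) -> caps B=0 W=0
Move 11: B@(0,0) -> caps B=1 W=0

Answer: 1 0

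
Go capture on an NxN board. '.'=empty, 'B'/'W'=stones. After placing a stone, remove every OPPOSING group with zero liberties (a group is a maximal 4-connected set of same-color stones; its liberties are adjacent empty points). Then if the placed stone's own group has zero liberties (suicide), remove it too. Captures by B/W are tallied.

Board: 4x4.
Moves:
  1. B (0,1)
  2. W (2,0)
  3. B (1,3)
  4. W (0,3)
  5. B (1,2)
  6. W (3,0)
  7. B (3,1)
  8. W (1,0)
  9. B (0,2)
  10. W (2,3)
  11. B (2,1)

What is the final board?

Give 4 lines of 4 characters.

Move 1: B@(0,1) -> caps B=0 W=0
Move 2: W@(2,0) -> caps B=0 W=0
Move 3: B@(1,3) -> caps B=0 W=0
Move 4: W@(0,3) -> caps B=0 W=0
Move 5: B@(1,2) -> caps B=0 W=0
Move 6: W@(3,0) -> caps B=0 W=0
Move 7: B@(3,1) -> caps B=0 W=0
Move 8: W@(1,0) -> caps B=0 W=0
Move 9: B@(0,2) -> caps B=1 W=0
Move 10: W@(2,3) -> caps B=1 W=0
Move 11: B@(2,1) -> caps B=1 W=0

Answer: .BB.
W.BB
WB.W
WB..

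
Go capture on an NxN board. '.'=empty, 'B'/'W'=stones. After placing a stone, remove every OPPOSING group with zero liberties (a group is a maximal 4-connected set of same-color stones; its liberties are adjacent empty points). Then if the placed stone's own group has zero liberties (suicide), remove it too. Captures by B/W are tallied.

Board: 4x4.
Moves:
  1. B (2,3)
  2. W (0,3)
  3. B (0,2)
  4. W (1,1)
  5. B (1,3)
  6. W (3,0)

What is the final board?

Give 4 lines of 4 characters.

Move 1: B@(2,3) -> caps B=0 W=0
Move 2: W@(0,3) -> caps B=0 W=0
Move 3: B@(0,2) -> caps B=0 W=0
Move 4: W@(1,1) -> caps B=0 W=0
Move 5: B@(1,3) -> caps B=1 W=0
Move 6: W@(3,0) -> caps B=1 W=0

Answer: ..B.
.W.B
...B
W...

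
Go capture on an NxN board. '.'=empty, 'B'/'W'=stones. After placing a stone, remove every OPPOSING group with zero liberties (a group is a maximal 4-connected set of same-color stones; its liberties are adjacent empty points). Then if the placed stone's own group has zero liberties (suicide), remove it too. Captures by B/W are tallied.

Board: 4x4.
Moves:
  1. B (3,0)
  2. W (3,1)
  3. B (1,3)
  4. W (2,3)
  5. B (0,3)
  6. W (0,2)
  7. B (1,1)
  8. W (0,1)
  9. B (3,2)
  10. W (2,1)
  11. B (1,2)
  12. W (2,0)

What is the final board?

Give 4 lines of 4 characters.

Answer: .WWB
.BBB
WW.W
.WB.

Derivation:
Move 1: B@(3,0) -> caps B=0 W=0
Move 2: W@(3,1) -> caps B=0 W=0
Move 3: B@(1,3) -> caps B=0 W=0
Move 4: W@(2,3) -> caps B=0 W=0
Move 5: B@(0,3) -> caps B=0 W=0
Move 6: W@(0,2) -> caps B=0 W=0
Move 7: B@(1,1) -> caps B=0 W=0
Move 8: W@(0,1) -> caps B=0 W=0
Move 9: B@(3,2) -> caps B=0 W=0
Move 10: W@(2,1) -> caps B=0 W=0
Move 11: B@(1,2) -> caps B=0 W=0
Move 12: W@(2,0) -> caps B=0 W=1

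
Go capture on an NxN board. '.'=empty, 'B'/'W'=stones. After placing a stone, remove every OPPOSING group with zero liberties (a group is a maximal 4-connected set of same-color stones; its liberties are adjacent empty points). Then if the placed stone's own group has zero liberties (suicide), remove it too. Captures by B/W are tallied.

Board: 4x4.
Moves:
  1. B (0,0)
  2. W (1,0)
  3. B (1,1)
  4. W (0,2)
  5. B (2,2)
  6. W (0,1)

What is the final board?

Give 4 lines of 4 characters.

Move 1: B@(0,0) -> caps B=0 W=0
Move 2: W@(1,0) -> caps B=0 W=0
Move 3: B@(1,1) -> caps B=0 W=0
Move 4: W@(0,2) -> caps B=0 W=0
Move 5: B@(2,2) -> caps B=0 W=0
Move 6: W@(0,1) -> caps B=0 W=1

Answer: .WW.
WB..
..B.
....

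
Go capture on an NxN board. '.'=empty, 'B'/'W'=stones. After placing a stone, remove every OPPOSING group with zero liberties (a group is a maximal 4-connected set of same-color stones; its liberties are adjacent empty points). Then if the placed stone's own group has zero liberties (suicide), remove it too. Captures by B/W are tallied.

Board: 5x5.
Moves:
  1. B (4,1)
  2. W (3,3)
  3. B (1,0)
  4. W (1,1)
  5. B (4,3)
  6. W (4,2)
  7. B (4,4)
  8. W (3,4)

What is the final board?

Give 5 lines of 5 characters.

Move 1: B@(4,1) -> caps B=0 W=0
Move 2: W@(3,3) -> caps B=0 W=0
Move 3: B@(1,0) -> caps B=0 W=0
Move 4: W@(1,1) -> caps B=0 W=0
Move 5: B@(4,3) -> caps B=0 W=0
Move 6: W@(4,2) -> caps B=0 W=0
Move 7: B@(4,4) -> caps B=0 W=0
Move 8: W@(3,4) -> caps B=0 W=2

Answer: .....
BW...
.....
...WW
.BW..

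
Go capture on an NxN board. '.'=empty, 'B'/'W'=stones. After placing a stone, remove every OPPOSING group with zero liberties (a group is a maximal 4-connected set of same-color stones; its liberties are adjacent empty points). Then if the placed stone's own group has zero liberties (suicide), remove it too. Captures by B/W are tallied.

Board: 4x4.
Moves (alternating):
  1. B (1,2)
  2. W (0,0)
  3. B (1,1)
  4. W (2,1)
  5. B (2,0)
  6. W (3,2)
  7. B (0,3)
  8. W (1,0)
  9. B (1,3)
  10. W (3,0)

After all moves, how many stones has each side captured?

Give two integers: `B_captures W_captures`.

Answer: 0 1

Derivation:
Move 1: B@(1,2) -> caps B=0 W=0
Move 2: W@(0,0) -> caps B=0 W=0
Move 3: B@(1,1) -> caps B=0 W=0
Move 4: W@(2,1) -> caps B=0 W=0
Move 5: B@(2,0) -> caps B=0 W=0
Move 6: W@(3,2) -> caps B=0 W=0
Move 7: B@(0,3) -> caps B=0 W=0
Move 8: W@(1,0) -> caps B=0 W=0
Move 9: B@(1,3) -> caps B=0 W=0
Move 10: W@(3,0) -> caps B=0 W=1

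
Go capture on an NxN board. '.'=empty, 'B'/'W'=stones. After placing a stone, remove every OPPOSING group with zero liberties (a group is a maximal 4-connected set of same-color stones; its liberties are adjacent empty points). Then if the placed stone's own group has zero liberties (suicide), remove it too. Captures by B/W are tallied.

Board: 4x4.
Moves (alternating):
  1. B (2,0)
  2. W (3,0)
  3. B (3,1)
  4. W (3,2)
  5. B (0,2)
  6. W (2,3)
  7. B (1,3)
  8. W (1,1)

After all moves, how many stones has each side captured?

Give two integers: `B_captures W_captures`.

Answer: 1 0

Derivation:
Move 1: B@(2,0) -> caps B=0 W=0
Move 2: W@(3,0) -> caps B=0 W=0
Move 3: B@(3,1) -> caps B=1 W=0
Move 4: W@(3,2) -> caps B=1 W=0
Move 5: B@(0,2) -> caps B=1 W=0
Move 6: W@(2,3) -> caps B=1 W=0
Move 7: B@(1,3) -> caps B=1 W=0
Move 8: W@(1,1) -> caps B=1 W=0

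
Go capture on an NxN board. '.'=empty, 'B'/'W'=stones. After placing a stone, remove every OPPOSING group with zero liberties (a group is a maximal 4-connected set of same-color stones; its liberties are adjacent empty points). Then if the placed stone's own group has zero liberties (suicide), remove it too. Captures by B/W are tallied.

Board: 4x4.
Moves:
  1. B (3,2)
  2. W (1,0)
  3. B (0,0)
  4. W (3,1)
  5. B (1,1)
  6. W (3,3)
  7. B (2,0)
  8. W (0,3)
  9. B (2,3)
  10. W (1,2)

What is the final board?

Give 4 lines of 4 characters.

Move 1: B@(3,2) -> caps B=0 W=0
Move 2: W@(1,0) -> caps B=0 W=0
Move 3: B@(0,0) -> caps B=0 W=0
Move 4: W@(3,1) -> caps B=0 W=0
Move 5: B@(1,1) -> caps B=0 W=0
Move 6: W@(3,3) -> caps B=0 W=0
Move 7: B@(2,0) -> caps B=1 W=0
Move 8: W@(0,3) -> caps B=1 W=0
Move 9: B@(2,3) -> caps B=2 W=0
Move 10: W@(1,2) -> caps B=2 W=0

Answer: B..W
.BW.
B..B
.WB.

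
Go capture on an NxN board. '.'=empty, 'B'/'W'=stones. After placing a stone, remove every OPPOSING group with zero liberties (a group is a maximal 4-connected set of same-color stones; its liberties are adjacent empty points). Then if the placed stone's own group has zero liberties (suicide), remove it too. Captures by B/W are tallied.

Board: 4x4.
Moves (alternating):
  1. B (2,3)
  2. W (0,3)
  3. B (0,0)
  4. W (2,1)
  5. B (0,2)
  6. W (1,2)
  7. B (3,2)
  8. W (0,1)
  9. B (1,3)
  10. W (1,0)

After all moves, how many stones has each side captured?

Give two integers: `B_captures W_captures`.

Answer: 0 2

Derivation:
Move 1: B@(2,3) -> caps B=0 W=0
Move 2: W@(0,3) -> caps B=0 W=0
Move 3: B@(0,0) -> caps B=0 W=0
Move 4: W@(2,1) -> caps B=0 W=0
Move 5: B@(0,2) -> caps B=0 W=0
Move 6: W@(1,2) -> caps B=0 W=0
Move 7: B@(3,2) -> caps B=0 W=0
Move 8: W@(0,1) -> caps B=0 W=1
Move 9: B@(1,3) -> caps B=0 W=1
Move 10: W@(1,0) -> caps B=0 W=2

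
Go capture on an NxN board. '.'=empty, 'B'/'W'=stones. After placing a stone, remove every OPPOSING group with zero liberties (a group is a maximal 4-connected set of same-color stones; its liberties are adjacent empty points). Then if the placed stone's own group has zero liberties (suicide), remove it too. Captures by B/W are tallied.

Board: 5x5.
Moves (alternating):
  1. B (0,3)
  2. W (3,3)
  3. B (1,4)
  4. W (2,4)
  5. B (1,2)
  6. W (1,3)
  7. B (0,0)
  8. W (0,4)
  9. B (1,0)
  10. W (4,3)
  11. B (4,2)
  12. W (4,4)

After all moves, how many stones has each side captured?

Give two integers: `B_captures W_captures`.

Answer: 0 1

Derivation:
Move 1: B@(0,3) -> caps B=0 W=0
Move 2: W@(3,3) -> caps B=0 W=0
Move 3: B@(1,4) -> caps B=0 W=0
Move 4: W@(2,4) -> caps B=0 W=0
Move 5: B@(1,2) -> caps B=0 W=0
Move 6: W@(1,3) -> caps B=0 W=0
Move 7: B@(0,0) -> caps B=0 W=0
Move 8: W@(0,4) -> caps B=0 W=1
Move 9: B@(1,0) -> caps B=0 W=1
Move 10: W@(4,3) -> caps B=0 W=1
Move 11: B@(4,2) -> caps B=0 W=1
Move 12: W@(4,4) -> caps B=0 W=1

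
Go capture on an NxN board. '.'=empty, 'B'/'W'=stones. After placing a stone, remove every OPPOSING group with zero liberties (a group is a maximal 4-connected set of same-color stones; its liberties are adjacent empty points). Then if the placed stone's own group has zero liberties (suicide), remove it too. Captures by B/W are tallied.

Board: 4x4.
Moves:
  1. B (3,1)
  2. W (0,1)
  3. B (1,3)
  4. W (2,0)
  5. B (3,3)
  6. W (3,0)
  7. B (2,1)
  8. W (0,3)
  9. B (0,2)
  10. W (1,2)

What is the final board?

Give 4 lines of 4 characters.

Move 1: B@(3,1) -> caps B=0 W=0
Move 2: W@(0,1) -> caps B=0 W=0
Move 3: B@(1,3) -> caps B=0 W=0
Move 4: W@(2,0) -> caps B=0 W=0
Move 5: B@(3,3) -> caps B=0 W=0
Move 6: W@(3,0) -> caps B=0 W=0
Move 7: B@(2,1) -> caps B=0 W=0
Move 8: W@(0,3) -> caps B=0 W=0
Move 9: B@(0,2) -> caps B=1 W=0
Move 10: W@(1,2) -> caps B=1 W=0

Answer: .WB.
..WB
WB..
WB.B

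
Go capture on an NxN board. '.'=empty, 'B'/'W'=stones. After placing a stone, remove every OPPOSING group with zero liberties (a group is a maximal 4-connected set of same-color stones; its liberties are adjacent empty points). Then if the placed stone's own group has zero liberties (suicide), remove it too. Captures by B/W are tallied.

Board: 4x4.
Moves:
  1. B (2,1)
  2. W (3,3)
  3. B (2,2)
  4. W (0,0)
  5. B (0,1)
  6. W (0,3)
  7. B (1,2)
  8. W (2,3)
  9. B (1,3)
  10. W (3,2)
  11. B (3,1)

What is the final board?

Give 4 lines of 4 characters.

Answer: WB.W
..BB
.BB.
.B..

Derivation:
Move 1: B@(2,1) -> caps B=0 W=0
Move 2: W@(3,3) -> caps B=0 W=0
Move 3: B@(2,2) -> caps B=0 W=0
Move 4: W@(0,0) -> caps B=0 W=0
Move 5: B@(0,1) -> caps B=0 W=0
Move 6: W@(0,3) -> caps B=0 W=0
Move 7: B@(1,2) -> caps B=0 W=0
Move 8: W@(2,3) -> caps B=0 W=0
Move 9: B@(1,3) -> caps B=0 W=0
Move 10: W@(3,2) -> caps B=0 W=0
Move 11: B@(3,1) -> caps B=3 W=0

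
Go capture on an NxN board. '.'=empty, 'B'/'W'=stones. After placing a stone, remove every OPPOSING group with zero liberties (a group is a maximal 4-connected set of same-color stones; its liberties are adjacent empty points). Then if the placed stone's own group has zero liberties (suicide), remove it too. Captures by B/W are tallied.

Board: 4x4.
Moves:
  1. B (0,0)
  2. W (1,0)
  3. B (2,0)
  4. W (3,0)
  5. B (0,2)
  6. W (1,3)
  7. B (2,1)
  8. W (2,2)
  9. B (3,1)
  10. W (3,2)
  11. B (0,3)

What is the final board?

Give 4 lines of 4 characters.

Answer: B.BB
W..W
BBW.
.BW.

Derivation:
Move 1: B@(0,0) -> caps B=0 W=0
Move 2: W@(1,0) -> caps B=0 W=0
Move 3: B@(2,0) -> caps B=0 W=0
Move 4: W@(3,0) -> caps B=0 W=0
Move 5: B@(0,2) -> caps B=0 W=0
Move 6: W@(1,3) -> caps B=0 W=0
Move 7: B@(2,1) -> caps B=0 W=0
Move 8: W@(2,2) -> caps B=0 W=0
Move 9: B@(3,1) -> caps B=1 W=0
Move 10: W@(3,2) -> caps B=1 W=0
Move 11: B@(0,3) -> caps B=1 W=0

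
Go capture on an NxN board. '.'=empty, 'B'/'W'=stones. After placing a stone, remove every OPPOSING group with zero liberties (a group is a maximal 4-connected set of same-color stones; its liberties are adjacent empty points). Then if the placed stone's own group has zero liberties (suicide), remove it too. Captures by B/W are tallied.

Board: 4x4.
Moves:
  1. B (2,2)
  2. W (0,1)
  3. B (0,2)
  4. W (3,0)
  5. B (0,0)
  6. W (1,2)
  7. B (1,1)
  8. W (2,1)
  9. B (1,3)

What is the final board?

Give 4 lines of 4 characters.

Answer: B.B.
.B.B
.WB.
W...

Derivation:
Move 1: B@(2,2) -> caps B=0 W=0
Move 2: W@(0,1) -> caps B=0 W=0
Move 3: B@(0,2) -> caps B=0 W=0
Move 4: W@(3,0) -> caps B=0 W=0
Move 5: B@(0,0) -> caps B=0 W=0
Move 6: W@(1,2) -> caps B=0 W=0
Move 7: B@(1,1) -> caps B=1 W=0
Move 8: W@(2,1) -> caps B=1 W=0
Move 9: B@(1,3) -> caps B=2 W=0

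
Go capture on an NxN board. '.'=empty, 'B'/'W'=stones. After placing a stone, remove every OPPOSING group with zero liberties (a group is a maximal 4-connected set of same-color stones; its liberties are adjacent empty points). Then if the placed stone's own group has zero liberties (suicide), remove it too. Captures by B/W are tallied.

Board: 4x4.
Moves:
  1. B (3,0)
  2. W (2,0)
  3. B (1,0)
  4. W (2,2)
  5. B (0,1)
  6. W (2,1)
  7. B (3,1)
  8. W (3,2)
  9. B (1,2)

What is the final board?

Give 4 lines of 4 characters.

Move 1: B@(3,0) -> caps B=0 W=0
Move 2: W@(2,0) -> caps B=0 W=0
Move 3: B@(1,0) -> caps B=0 W=0
Move 4: W@(2,2) -> caps B=0 W=0
Move 5: B@(0,1) -> caps B=0 W=0
Move 6: W@(2,1) -> caps B=0 W=0
Move 7: B@(3,1) -> caps B=0 W=0
Move 8: W@(3,2) -> caps B=0 W=2
Move 9: B@(1,2) -> caps B=0 W=2

Answer: .B..
B.B.
WWW.
..W.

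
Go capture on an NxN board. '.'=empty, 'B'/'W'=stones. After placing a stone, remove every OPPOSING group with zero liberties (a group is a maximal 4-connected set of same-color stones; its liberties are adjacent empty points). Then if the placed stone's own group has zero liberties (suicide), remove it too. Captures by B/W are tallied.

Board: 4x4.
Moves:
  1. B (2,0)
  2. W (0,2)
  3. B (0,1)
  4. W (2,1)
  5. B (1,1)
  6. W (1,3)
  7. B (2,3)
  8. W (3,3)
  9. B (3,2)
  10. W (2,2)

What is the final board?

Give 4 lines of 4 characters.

Answer: .BW.
.B.W
BWWB
..B.

Derivation:
Move 1: B@(2,0) -> caps B=0 W=0
Move 2: W@(0,2) -> caps B=0 W=0
Move 3: B@(0,1) -> caps B=0 W=0
Move 4: W@(2,1) -> caps B=0 W=0
Move 5: B@(1,1) -> caps B=0 W=0
Move 6: W@(1,3) -> caps B=0 W=0
Move 7: B@(2,3) -> caps B=0 W=0
Move 8: W@(3,3) -> caps B=0 W=0
Move 9: B@(3,2) -> caps B=1 W=0
Move 10: W@(2,2) -> caps B=1 W=0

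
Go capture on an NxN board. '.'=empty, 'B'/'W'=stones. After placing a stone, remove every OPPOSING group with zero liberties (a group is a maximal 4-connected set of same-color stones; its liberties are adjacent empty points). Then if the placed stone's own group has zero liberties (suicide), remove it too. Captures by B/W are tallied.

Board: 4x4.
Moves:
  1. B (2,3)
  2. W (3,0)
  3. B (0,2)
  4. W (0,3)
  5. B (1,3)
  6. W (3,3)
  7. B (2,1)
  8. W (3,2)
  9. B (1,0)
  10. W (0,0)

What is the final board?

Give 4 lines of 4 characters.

Answer: W.B.
B..B
.B.B
W.WW

Derivation:
Move 1: B@(2,3) -> caps B=0 W=0
Move 2: W@(3,0) -> caps B=0 W=0
Move 3: B@(0,2) -> caps B=0 W=0
Move 4: W@(0,3) -> caps B=0 W=0
Move 5: B@(1,3) -> caps B=1 W=0
Move 6: W@(3,3) -> caps B=1 W=0
Move 7: B@(2,1) -> caps B=1 W=0
Move 8: W@(3,2) -> caps B=1 W=0
Move 9: B@(1,0) -> caps B=1 W=0
Move 10: W@(0,0) -> caps B=1 W=0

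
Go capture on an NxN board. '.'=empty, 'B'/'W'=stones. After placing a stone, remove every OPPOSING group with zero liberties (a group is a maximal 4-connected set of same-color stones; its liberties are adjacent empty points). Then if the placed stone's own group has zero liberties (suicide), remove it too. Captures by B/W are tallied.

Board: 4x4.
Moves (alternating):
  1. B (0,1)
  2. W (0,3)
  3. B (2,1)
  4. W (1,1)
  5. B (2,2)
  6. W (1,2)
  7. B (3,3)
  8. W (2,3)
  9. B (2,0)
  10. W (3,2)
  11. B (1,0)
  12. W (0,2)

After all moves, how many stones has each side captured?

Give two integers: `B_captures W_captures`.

Answer: 0 1

Derivation:
Move 1: B@(0,1) -> caps B=0 W=0
Move 2: W@(0,3) -> caps B=0 W=0
Move 3: B@(2,1) -> caps B=0 W=0
Move 4: W@(1,1) -> caps B=0 W=0
Move 5: B@(2,2) -> caps B=0 W=0
Move 6: W@(1,2) -> caps B=0 W=0
Move 7: B@(3,3) -> caps B=0 W=0
Move 8: W@(2,3) -> caps B=0 W=0
Move 9: B@(2,0) -> caps B=0 W=0
Move 10: W@(3,2) -> caps B=0 W=1
Move 11: B@(1,0) -> caps B=0 W=1
Move 12: W@(0,2) -> caps B=0 W=1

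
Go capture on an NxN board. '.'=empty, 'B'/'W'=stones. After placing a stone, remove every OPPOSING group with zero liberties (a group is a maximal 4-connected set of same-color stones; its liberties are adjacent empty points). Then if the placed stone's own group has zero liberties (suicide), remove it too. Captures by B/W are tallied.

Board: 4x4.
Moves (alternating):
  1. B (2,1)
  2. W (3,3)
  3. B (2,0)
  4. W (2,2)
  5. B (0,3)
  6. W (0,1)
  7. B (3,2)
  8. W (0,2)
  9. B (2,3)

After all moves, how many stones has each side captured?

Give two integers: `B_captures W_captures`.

Answer: 1 0

Derivation:
Move 1: B@(2,1) -> caps B=0 W=0
Move 2: W@(3,3) -> caps B=0 W=0
Move 3: B@(2,0) -> caps B=0 W=0
Move 4: W@(2,2) -> caps B=0 W=0
Move 5: B@(0,3) -> caps B=0 W=0
Move 6: W@(0,1) -> caps B=0 W=0
Move 7: B@(3,2) -> caps B=0 W=0
Move 8: W@(0,2) -> caps B=0 W=0
Move 9: B@(2,3) -> caps B=1 W=0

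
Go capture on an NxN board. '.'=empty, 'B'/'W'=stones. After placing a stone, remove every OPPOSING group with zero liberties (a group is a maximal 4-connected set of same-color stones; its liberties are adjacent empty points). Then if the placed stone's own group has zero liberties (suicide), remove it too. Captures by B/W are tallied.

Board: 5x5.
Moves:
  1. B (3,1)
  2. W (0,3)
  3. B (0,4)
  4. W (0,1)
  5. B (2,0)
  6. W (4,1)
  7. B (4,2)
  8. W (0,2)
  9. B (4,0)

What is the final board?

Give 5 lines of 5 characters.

Answer: .WWWB
.....
B....
.B...
B.B..

Derivation:
Move 1: B@(3,1) -> caps B=0 W=0
Move 2: W@(0,3) -> caps B=0 W=0
Move 3: B@(0,4) -> caps B=0 W=0
Move 4: W@(0,1) -> caps B=0 W=0
Move 5: B@(2,0) -> caps B=0 W=0
Move 6: W@(4,1) -> caps B=0 W=0
Move 7: B@(4,2) -> caps B=0 W=0
Move 8: W@(0,2) -> caps B=0 W=0
Move 9: B@(4,0) -> caps B=1 W=0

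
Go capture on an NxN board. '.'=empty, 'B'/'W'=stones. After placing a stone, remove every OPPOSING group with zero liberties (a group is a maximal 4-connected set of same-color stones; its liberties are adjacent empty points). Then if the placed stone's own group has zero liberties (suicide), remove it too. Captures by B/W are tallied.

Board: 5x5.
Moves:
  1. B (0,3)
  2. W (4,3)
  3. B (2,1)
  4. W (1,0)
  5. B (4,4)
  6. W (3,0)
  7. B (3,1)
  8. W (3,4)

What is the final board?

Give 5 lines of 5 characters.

Move 1: B@(0,3) -> caps B=0 W=0
Move 2: W@(4,3) -> caps B=0 W=0
Move 3: B@(2,1) -> caps B=0 W=0
Move 4: W@(1,0) -> caps B=0 W=0
Move 5: B@(4,4) -> caps B=0 W=0
Move 6: W@(3,0) -> caps B=0 W=0
Move 7: B@(3,1) -> caps B=0 W=0
Move 8: W@(3,4) -> caps B=0 W=1

Answer: ...B.
W....
.B...
WB..W
...W.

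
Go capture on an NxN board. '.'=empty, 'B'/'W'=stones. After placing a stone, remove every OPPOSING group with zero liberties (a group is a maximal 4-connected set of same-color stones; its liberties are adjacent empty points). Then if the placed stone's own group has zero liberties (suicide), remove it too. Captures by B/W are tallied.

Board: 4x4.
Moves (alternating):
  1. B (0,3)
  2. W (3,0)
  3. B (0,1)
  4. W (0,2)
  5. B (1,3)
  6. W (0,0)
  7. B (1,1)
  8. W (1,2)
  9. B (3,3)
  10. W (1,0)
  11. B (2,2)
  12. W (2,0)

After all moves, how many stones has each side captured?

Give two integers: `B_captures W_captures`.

Move 1: B@(0,3) -> caps B=0 W=0
Move 2: W@(3,0) -> caps B=0 W=0
Move 3: B@(0,1) -> caps B=0 W=0
Move 4: W@(0,2) -> caps B=0 W=0
Move 5: B@(1,3) -> caps B=0 W=0
Move 6: W@(0,0) -> caps B=0 W=0
Move 7: B@(1,1) -> caps B=0 W=0
Move 8: W@(1,2) -> caps B=0 W=0
Move 9: B@(3,3) -> caps B=0 W=0
Move 10: W@(1,0) -> caps B=0 W=0
Move 11: B@(2,2) -> caps B=2 W=0
Move 12: W@(2,0) -> caps B=2 W=0

Answer: 2 0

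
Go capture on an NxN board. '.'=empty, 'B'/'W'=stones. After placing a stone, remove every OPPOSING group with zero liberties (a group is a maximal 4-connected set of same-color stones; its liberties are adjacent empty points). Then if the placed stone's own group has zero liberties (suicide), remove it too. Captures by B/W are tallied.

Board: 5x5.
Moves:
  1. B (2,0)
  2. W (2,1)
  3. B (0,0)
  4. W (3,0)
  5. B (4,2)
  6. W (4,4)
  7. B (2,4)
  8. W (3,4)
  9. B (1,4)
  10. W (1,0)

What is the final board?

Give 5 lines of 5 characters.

Move 1: B@(2,0) -> caps B=0 W=0
Move 2: W@(2,1) -> caps B=0 W=0
Move 3: B@(0,0) -> caps B=0 W=0
Move 4: W@(3,0) -> caps B=0 W=0
Move 5: B@(4,2) -> caps B=0 W=0
Move 6: W@(4,4) -> caps B=0 W=0
Move 7: B@(2,4) -> caps B=0 W=0
Move 8: W@(3,4) -> caps B=0 W=0
Move 9: B@(1,4) -> caps B=0 W=0
Move 10: W@(1,0) -> caps B=0 W=1

Answer: B....
W...B
.W..B
W...W
..B.W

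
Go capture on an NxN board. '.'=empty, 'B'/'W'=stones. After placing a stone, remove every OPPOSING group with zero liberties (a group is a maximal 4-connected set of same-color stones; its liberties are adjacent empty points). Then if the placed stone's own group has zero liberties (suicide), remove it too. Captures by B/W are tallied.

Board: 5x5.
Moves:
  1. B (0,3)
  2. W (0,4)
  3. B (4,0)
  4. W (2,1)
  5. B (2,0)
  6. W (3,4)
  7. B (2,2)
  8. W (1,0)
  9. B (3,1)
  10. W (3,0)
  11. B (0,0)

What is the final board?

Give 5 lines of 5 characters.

Answer: B..BW
W....
.WB..
WB..W
B....

Derivation:
Move 1: B@(0,3) -> caps B=0 W=0
Move 2: W@(0,4) -> caps B=0 W=0
Move 3: B@(4,0) -> caps B=0 W=0
Move 4: W@(2,1) -> caps B=0 W=0
Move 5: B@(2,0) -> caps B=0 W=0
Move 6: W@(3,4) -> caps B=0 W=0
Move 7: B@(2,2) -> caps B=0 W=0
Move 8: W@(1,0) -> caps B=0 W=0
Move 9: B@(3,1) -> caps B=0 W=0
Move 10: W@(3,0) -> caps B=0 W=1
Move 11: B@(0,0) -> caps B=0 W=1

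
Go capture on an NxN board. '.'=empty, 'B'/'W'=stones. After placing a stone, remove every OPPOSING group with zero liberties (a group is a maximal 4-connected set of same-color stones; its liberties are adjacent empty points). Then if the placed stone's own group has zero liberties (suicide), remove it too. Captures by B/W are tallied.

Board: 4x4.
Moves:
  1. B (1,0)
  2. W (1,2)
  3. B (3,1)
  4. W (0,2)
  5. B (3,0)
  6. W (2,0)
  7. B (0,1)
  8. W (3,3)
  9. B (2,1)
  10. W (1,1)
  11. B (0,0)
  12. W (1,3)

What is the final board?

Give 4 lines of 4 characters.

Move 1: B@(1,0) -> caps B=0 W=0
Move 2: W@(1,2) -> caps B=0 W=0
Move 3: B@(3,1) -> caps B=0 W=0
Move 4: W@(0,2) -> caps B=0 W=0
Move 5: B@(3,0) -> caps B=0 W=0
Move 6: W@(2,0) -> caps B=0 W=0
Move 7: B@(0,1) -> caps B=0 W=0
Move 8: W@(3,3) -> caps B=0 W=0
Move 9: B@(2,1) -> caps B=1 W=0
Move 10: W@(1,1) -> caps B=1 W=0
Move 11: B@(0,0) -> caps B=1 W=0
Move 12: W@(1,3) -> caps B=1 W=0

Answer: BBW.
BWWW
.B..
BB.W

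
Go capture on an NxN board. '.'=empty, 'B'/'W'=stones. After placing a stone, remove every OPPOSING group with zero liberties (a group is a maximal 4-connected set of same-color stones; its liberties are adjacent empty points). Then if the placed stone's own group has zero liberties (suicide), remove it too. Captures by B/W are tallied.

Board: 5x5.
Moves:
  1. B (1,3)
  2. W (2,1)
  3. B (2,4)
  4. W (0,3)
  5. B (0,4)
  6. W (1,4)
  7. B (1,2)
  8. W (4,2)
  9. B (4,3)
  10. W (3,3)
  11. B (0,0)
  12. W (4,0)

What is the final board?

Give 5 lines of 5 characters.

Move 1: B@(1,3) -> caps B=0 W=0
Move 2: W@(2,1) -> caps B=0 W=0
Move 3: B@(2,4) -> caps B=0 W=0
Move 4: W@(0,3) -> caps B=0 W=0
Move 5: B@(0,4) -> caps B=0 W=0
Move 6: W@(1,4) -> caps B=0 W=1
Move 7: B@(1,2) -> caps B=0 W=1
Move 8: W@(4,2) -> caps B=0 W=1
Move 9: B@(4,3) -> caps B=0 W=1
Move 10: W@(3,3) -> caps B=0 W=1
Move 11: B@(0,0) -> caps B=0 W=1
Move 12: W@(4,0) -> caps B=0 W=1

Answer: B..W.
..BBW
.W..B
...W.
W.WB.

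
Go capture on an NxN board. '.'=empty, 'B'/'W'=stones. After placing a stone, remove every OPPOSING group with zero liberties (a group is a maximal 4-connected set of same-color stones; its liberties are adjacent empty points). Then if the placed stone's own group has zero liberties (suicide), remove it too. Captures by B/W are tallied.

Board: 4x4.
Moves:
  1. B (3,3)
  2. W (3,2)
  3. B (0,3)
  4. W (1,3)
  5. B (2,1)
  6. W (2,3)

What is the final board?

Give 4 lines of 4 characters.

Answer: ...B
...W
.B.W
..W.

Derivation:
Move 1: B@(3,3) -> caps B=0 W=0
Move 2: W@(3,2) -> caps B=0 W=0
Move 3: B@(0,3) -> caps B=0 W=0
Move 4: W@(1,3) -> caps B=0 W=0
Move 5: B@(2,1) -> caps B=0 W=0
Move 6: W@(2,3) -> caps B=0 W=1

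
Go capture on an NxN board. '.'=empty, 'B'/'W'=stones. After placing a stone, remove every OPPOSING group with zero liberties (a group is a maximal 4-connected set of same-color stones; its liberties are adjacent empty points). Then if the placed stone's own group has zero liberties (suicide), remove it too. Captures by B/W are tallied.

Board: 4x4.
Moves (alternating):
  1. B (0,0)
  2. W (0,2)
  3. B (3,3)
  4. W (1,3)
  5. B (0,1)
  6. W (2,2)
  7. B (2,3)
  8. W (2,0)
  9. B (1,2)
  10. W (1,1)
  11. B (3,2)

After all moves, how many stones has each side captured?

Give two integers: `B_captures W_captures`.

Answer: 0 1

Derivation:
Move 1: B@(0,0) -> caps B=0 W=0
Move 2: W@(0,2) -> caps B=0 W=0
Move 3: B@(3,3) -> caps B=0 W=0
Move 4: W@(1,3) -> caps B=0 W=0
Move 5: B@(0,1) -> caps B=0 W=0
Move 6: W@(2,2) -> caps B=0 W=0
Move 7: B@(2,3) -> caps B=0 W=0
Move 8: W@(2,0) -> caps B=0 W=0
Move 9: B@(1,2) -> caps B=0 W=0
Move 10: W@(1,1) -> caps B=0 W=1
Move 11: B@(3,2) -> caps B=0 W=1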